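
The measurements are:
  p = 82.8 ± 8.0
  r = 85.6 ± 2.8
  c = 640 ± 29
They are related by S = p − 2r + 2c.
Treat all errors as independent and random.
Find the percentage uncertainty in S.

Each term contributes (cᵢ δxᵢ)² to (δS)²:
  (δp)² = 64.0;  (2·δr)² = 31.4;  (2·δc)² = 3360
δS = √(3460) = 58.8
S = 1190, so δS/S = 58.8/1190 = 0.0494.

4.94%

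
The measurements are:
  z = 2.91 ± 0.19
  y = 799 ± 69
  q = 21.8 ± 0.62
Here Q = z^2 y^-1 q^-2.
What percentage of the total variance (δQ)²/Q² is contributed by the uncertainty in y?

26.9%

(δQ/Q)² = (2·δz/z)² + (-1·δy/y)² + (-2·δq/q)²
  z term: (2×0.0653)² = 0.0171
  y term: (-1×0.0864)² = 0.00746
  q term: (-2×0.0284)² = 0.00324
Total = 0.0277. Share from y = 0.00746/0.0277 = 0.269.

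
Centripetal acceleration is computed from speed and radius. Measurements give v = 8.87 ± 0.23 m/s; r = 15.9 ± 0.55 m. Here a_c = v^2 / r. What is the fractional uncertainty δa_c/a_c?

0.0623

Each factor contributes (exponent × relative error)² to (δa_c/a_c)²:
  (2·δv/v)² = (2×0.0259)² = 0.00269;  (-1·δr/r)² = (-1×0.0346)² = 0.00120
δa_c/a_c = √(0.00389) = 0.0623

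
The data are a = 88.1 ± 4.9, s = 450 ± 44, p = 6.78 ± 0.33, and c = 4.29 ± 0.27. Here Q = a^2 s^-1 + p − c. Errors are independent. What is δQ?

Let w = a^2·s^-1 = 17.2. δw/w = √((2·δa/a)² + (-1·δs/s)²) = √(0.0124 + 0.00956) = 0.148, so δw = 2.55.
Q = w + p − c: δQ = √(δw² + δp² + δc²) = √(6.53 + 0.109 + 0.0729) = 2.59

2.59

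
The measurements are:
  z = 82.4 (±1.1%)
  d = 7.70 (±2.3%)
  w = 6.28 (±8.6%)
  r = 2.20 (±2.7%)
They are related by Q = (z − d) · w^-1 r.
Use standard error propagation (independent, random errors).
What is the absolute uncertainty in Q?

Let u = z − d = 74.7. δu = √(δz² + δd²) = √(0.822 + 0.0314) = 0.924, so δu/u = 0.0124.
Q is then a monomial in u, w, r:
δQ/Q = √((δu/u)² + (-1·δw/w)² + (1·δr/r)²) = √(0.000153 + 0.00740 + 0.000729) = 0.0910
Q = 26.2, so δQ = 0.0910 × 26.2 = 2.38.

2.38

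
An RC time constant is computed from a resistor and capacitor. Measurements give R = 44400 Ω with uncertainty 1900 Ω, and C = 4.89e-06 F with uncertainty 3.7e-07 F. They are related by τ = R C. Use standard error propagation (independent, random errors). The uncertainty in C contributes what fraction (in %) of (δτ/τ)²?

(δτ/τ)² = (1·δR/R)² + (1·δC/C)²
  R term: (1×0.0428)² = 0.00183
  C term: (1×0.0757)² = 0.00573
Total = 0.00756. Share from C = 0.00573/0.00756 = 0.758.

75.8%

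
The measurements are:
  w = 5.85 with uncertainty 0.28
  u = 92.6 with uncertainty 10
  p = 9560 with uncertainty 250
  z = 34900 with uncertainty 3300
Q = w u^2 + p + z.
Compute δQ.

11600

Let h = w·u^2 = 50200. δh/h = √((1·δw/w)² + (2·δu/u)²) = √(0.00229 + 0.0466) = 0.221, so δh = 11100.
Q = h + p + z: δQ = √(δh² + δp² + δz²) = √(1.23e+08 + 62500 + 1.09e+07) = 11600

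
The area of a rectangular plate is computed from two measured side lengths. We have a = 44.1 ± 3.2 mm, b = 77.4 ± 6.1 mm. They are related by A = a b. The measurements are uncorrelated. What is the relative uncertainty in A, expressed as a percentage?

Each factor contributes (exponent × relative error)² to (δA/A)²:
  (1·δa/a)² = (1×0.0726)² = 0.00527;  (1·δb/b)² = (1×0.0788)² = 0.00621
δA/A = √(0.0115) = 0.107

10.7%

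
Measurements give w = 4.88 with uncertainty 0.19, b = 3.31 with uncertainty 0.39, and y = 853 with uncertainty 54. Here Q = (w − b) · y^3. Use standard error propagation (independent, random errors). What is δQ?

Let u = w − b = 1.57. δu = √(δw² + δb²) = √(0.0361 + 0.152) = 0.434, so δu/u = 0.276.
Q is then a monomial in u, y:
δQ/Q = √((δu/u)² + (3·δy/y)²) = √(0.0764 + 0.0361) = 0.335
Q = 9.74e+08, so δQ = 0.335 × 9.74e+08 = 3.27e+08.

3.27e+08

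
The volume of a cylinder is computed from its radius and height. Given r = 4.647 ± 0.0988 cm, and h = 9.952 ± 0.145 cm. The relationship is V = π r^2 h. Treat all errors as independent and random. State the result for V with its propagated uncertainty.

675.2 ± 30.3 cm^3

For a monomial V ∝ r^2, h, fractional errors add in quadrature:
  (2·δr/r)² = (2×0.0213)² = 0.00181;  (1·δh/h)² = (1×0.0146)² = 0.000212
δV/V = √(0.00202) = 0.0449
V = 675.2 cm^3, so δV = 0.0449 × 675.2 = 30.3 cm^3.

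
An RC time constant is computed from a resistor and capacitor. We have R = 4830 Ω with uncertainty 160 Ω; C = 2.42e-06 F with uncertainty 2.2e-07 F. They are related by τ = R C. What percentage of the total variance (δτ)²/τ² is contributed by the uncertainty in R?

11.7%

(δτ/τ)² = (1·δR/R)² + (1·δC/C)²
  R term: (1×0.0331)² = 0.00110
  C term: (1×0.0909)² = 0.00826
Total = 0.00936. Share from R = 0.00110/0.00936 = 0.117.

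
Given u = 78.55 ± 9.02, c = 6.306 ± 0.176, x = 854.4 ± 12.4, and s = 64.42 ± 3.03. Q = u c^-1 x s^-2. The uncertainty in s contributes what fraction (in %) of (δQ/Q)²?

38.4%

(δQ/Q)² = (1·δu/u)² + (-1·δc/c)² + (1·δx/x)² + (-2·δs/s)²
  u term: (1×0.115)² = 0.0132
  c term: (-1×0.0279)² = 0.000779
  x term: (1×0.0145)² = 0.000211
  s term: (-2×0.0470)² = 0.00885
Total = 0.0230. Share from s = 0.00885/0.0230 = 0.384.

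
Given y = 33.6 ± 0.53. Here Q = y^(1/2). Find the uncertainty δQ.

0.0457

Q ∝ y^(1/2), so δQ/Q = |½| · δy/y = 0.5 × 0.0158 = 0.00789.
Q = 5.80, so δQ = 0.00789 × 5.80 = 0.0457.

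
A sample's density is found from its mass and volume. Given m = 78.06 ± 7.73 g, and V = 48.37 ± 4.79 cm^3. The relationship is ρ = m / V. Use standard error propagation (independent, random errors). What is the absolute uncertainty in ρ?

Products/powers → add relative errors in quadrature, weighted by exponent:
  (1·δm/m)² = (1×0.0990)² = 0.00981;  (-1·δV/V)² = (-1×0.0990)² = 0.00981
δρ/ρ = √(0.0196) = 0.140
ρ = 1.614 g/cm^3, so δρ = 0.140 × 1.614 = 0.226 g/cm^3.

0.226 g/cm^3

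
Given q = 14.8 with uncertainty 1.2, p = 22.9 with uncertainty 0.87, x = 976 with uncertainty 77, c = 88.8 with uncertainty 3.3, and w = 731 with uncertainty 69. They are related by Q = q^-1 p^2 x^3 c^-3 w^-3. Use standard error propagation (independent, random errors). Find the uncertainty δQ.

4.83e-05

Q is a product of powers, so relative uncertainties combine in quadrature:
  (-1·δq/q)² = (-1×0.0811)² = 0.00657;  (2·δp/p)² = (2×0.0380)² = 0.00577;  (3·δx/x)² = (3×0.0789)² = 0.0560;  (-3·δc/c)² = (-3×0.0372)² = 0.0124;  (-3·δw/w)² = (-3×0.0944)² = 0.0802
δQ/Q = √(0.161) = 0.401
Q = 0.000120, so δQ = 0.401 × 0.000120 = 4.83e-05.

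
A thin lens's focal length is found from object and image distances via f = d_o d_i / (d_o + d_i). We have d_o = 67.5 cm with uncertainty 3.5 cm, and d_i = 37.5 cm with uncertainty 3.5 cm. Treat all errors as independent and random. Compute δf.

1.51 cm

∂f/∂d_o = (d_i/(d_o+d_i))² = 0.128;  ∂f/∂d_i = (d_o/(d_o+d_i))² = 0.413
δf = √((∂f/∂d_o · δd_o)² + (∂f/∂d_i · δd_i)²) = √(0.199 + 2.09) = 1.51 cm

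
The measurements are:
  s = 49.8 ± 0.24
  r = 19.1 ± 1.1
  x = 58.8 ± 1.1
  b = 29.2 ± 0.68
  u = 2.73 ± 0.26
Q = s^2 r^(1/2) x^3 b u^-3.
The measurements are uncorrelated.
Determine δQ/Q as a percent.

Q is a product of powers, so relative uncertainties combine in quadrature:
  (2·δs/s)² = (2×0.00482)² = 9.29e-05;  (½·δr/r)² = (0.5×0.0576)² = 0.000829;  (3·δx/x)² = (3×0.0187)² = 0.00315;  (1·δb/b)² = (1×0.0233)² = 0.000542;  (-3·δu/u)² = (-3×0.0952)² = 0.0816
δQ/Q = √(0.0862) = 0.294

29.4%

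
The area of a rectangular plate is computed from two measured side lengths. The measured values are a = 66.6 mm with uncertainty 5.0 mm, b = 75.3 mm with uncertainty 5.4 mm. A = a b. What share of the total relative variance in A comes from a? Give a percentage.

52.3%

(δA/A)² = (1·δa/a)² + (1·δb/b)²
  a term: (1×0.0751)² = 0.00564
  b term: (1×0.0717)² = 0.00514
Total = 0.0108. Share from a = 0.00564/0.0108 = 0.523.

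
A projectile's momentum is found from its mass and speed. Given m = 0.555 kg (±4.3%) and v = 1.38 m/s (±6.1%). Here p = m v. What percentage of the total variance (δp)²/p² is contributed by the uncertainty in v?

66.8%

(δp/p)² = (1·δm/m)² + (1·δv/v)²
  m term: (1×0.0430)² = 0.00185
  v term: (1×0.0610)² = 0.00372
Total = 0.00557. Share from v = 0.00372/0.00557 = 0.668.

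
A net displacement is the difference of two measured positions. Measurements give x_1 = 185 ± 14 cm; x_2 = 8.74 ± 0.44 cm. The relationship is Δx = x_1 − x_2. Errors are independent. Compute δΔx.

14.0 cm

Each term contributes (cᵢ δxᵢ)² to (δΔx)²:
  (δx_1)² = 196;  (δx_2)² = 0.194
δΔx = √(196) = 14.0 cm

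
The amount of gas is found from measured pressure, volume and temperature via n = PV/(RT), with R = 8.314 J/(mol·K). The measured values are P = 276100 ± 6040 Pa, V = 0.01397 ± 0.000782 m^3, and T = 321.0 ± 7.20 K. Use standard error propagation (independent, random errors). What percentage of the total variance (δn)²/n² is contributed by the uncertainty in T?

(δn/n)² = (1·δP/P)² + (1·δV/V)² + (-1·δT/T)²
  P term: (1×0.0219)² = 0.000479
  V term: (1×0.0560)² = 0.00313
  T term: (-1×0.0224)² = 0.000503
Total = 0.00412. Share from T = 0.000503/0.00412 = 0.122.

12.2%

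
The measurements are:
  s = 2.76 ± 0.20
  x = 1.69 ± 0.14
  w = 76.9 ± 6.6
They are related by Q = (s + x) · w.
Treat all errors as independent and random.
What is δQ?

34.9

Let u = s + x = 4.45. δu = √(δs² + δx²) = √(0.0400 + 0.0196) = 0.244, so δu/u = 0.0549.
Q is then a monomial in u, w:
δQ/Q = √((δu/u)² + (1·δw/w)²) = √(0.00301 + 0.00737) = 0.102
Q = 342, so δQ = 0.102 × 342 = 34.9.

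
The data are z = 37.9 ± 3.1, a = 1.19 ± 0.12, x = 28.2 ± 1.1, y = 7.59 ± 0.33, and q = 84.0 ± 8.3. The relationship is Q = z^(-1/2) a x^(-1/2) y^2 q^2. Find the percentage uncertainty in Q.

24.3%

Relative error in a monomial: (δQ/Q)² = Σ (nᵢ · δxᵢ/xᵢ)².
  (−½·δz/z)² = (-0.5×0.0818)² = 0.00167;  (1·δa/a)² = (1×0.101)² = 0.0102;  (−½·δx/x)² = (-0.5×0.0390)² = 0.000380;  (2·δy/y)² = (2×0.0435)² = 0.00756;  (2·δq/q)² = (2×0.0988)² = 0.0391
δQ/Q = √(0.0588) = 0.243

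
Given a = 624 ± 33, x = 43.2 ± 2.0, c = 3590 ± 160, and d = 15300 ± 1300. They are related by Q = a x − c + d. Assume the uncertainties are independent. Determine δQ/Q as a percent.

Let p = a·x = 27000. δp/p = √((1·δa/a)² + (1·δx/x)²) = √(0.00280 + 0.00214) = 0.0703, so δp = 1890.
Q = p − c + d: δQ = √(δp² + δc² + δd²) = √(3.59e+06 + 25600 + 1.69e+06) = 2300
Q = 38700, so δQ/Q = 2300/38700 = 0.0596.

5.96%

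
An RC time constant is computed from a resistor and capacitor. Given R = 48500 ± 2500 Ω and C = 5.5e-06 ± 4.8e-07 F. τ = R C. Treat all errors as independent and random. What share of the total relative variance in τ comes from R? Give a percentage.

(δτ/τ)² = (1·δR/R)² + (1·δC/C)²
  R term: (1×0.0515)² = 0.00266
  C term: (1×0.0873)² = 0.00762
Total = 0.0103. Share from R = 0.00266/0.0103 = 0.259.

25.9%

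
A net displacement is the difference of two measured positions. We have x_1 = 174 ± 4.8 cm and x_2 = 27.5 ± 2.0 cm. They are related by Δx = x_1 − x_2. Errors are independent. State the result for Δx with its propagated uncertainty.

Absolute uncertainties add in quadrature for a linear combination:
  (δx_1)² = 23.0;  (δx_2)² = 4.00
δΔx = √(27.0) = 5.20 cm
Δx = 146 cm.

146 ± 5.20 cm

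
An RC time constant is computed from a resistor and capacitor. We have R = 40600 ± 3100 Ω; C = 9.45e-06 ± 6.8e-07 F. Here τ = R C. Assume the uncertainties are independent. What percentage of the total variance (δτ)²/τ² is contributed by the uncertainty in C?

(δτ/τ)² = (1·δR/R)² + (1·δC/C)²
  R term: (1×0.0764)² = 0.00583
  C term: (1×0.0720)² = 0.00518
Total = 0.0110. Share from C = 0.00518/0.0110 = 0.470.

47.0%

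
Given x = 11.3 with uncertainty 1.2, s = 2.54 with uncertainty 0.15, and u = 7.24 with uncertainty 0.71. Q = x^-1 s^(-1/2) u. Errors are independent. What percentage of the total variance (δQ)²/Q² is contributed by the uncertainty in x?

(δQ/Q)² = (-1·δx/x)² + (−½·δs/s)² + (1·δu/u)²
  x term: (-1×0.106)² = 0.0113
  s term: (-0.5×0.0591)² = 0.000872
  u term: (1×0.0981)² = 0.00962
Total = 0.0218. Share from x = 0.0113/0.0218 = 0.518.

51.8%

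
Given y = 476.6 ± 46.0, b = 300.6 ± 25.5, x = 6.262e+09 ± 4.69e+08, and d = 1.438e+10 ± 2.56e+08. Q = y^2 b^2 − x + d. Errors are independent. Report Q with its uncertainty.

(2.864 ± 0.530) × 10^10

Let p = y^2·b^2 = 2.053e+10. δp/p = √((2·δy/y)² + (2·δb/b)²) = √(0.0373 + 0.0288) = 0.257, so δp = 5.27e+09.
Q = p − x + d: δQ = √(δp² + δx² + δd²) = √(2.78e+19 + 2.2e+17 + 6.55e+16) = 5.3e+09
Q = 2.864e+10.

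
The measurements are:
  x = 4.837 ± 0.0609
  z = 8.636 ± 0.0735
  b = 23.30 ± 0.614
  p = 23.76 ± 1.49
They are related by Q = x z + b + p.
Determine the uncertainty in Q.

Let w = x·z = 41.77. δw/w = √((1·δx/x)² + (1·δz/z)²) = √(0.000159 + 7.24e-05) = 0.0152, so δw = 0.635.
Q = w + b + p: δQ = √(δw² + δb² + δp²) = √(0.403 + 0.377 + 2.22) = 1.73

1.73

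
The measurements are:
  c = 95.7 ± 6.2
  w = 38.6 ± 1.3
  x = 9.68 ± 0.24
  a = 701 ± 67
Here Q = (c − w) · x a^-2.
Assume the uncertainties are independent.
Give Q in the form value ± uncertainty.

0.00112 ± 0.000250

Let u = c − w = 57.1. δu = √(δc² + δw²) = √(38.4 + 1.69) = 6.33, so δu/u = 0.111.
Q is then a monomial in u, x, a:
δQ/Q = √((δu/u)² + (1·δx/x)² + (-2·δa/a)²) = √(0.0123 + 0.000615 + 0.0365) = 0.222
Q = 0.00112, so δQ = 0.222 × 0.00112 = 0.000250.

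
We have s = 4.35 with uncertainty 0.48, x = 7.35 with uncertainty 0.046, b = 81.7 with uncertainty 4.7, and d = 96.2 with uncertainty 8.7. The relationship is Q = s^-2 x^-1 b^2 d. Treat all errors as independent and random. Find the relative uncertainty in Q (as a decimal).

Since Q is a product/quotient, work with relative uncertainties:
  (-2·δs/s)² = (-2×0.110)² = 0.0487;  (-1·δx/x)² = (-1×0.00626)² = 3.92e-05;  (2·δb/b)² = (2×0.0575)² = 0.0132;  (1·δd/d)² = (1×0.0904)² = 0.00818
δQ/Q = √(0.0702) = 0.265

0.265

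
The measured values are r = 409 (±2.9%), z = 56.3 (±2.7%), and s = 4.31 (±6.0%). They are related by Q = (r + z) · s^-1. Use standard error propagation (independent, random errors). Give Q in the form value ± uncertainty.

108 ± 7.05

Let u = r + z = 465. δu = √(δr² + δz²) = √(141 + 2.31) = 12.0, so δu/u = 0.0257.
Q is then a monomial in u, s:
δQ/Q = √((δu/u)² + (-1·δs/s)²) = √(0.000660 + 0.00360) = 0.0653
Q = 108, so δQ = 0.0653 × 108 = 7.05.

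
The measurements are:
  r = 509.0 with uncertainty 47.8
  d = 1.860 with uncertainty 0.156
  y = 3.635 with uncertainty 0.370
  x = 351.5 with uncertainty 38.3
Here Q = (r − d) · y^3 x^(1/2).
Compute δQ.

1.48e+05

Let u = r − d = 507.1. δu = √(δr² + δd²) = √(2280 + 0.0243) = 47.8, so δu/u = 0.0943.
Q is then a monomial in u, y, x:
δQ/Q = √((δu/u)² + (3·δy/y)² + (½·δx/x)²) = √(0.00888 + 0.0932 + 0.00297) = 0.324
Q = 456700, so δQ = 0.324 × 456700 = 1.48e+05.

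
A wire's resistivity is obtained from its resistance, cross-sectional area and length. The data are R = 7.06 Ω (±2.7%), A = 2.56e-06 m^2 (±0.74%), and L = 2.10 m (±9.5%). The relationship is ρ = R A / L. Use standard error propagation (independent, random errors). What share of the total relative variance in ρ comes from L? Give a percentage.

92.0%

(δρ/ρ)² = (1·δR/R)² + (1·δA/A)² + (-1·δL/L)²
  R term: (1×0.0270)² = 0.000729
  A term: (1×0.00740)² = 5.48e-05
  L term: (-1×0.0950)² = 0.00903
Total = 0.00981. Share from L = 0.00903/0.00981 = 0.920.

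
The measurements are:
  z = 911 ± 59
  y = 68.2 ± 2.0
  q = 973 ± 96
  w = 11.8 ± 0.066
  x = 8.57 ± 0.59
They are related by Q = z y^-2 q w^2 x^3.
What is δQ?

4.1e+06

Each factor contributes (exponent × relative error)² to (δQ/Q)²:
  (1·δz/z)² = (1×0.0648)² = 0.00419;  (-2·δy/y)² = (-2×0.0293)² = 0.00344;  (1·δq/q)² = (1×0.0987)² = 0.00973;  (2·δw/w)² = (2×0.00559)² = 0.000125;  (3·δx/x)² = (3×0.0688)² = 0.0427
δQ/Q = √(0.0602) = 0.245
Q = 1.67e+07, so δQ = 0.245 × 1.67e+07 = 4.1e+06.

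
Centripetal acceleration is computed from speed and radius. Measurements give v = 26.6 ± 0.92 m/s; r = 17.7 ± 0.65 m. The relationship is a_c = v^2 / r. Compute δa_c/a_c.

Each factor contributes (exponent × relative error)² to (δa_c/a_c)²:
  (2·δv/v)² = (2×0.0346)² = 0.00478;  (-1·δr/r)² = (-1×0.0367)² = 0.00135
δa_c/a_c = √(0.00613) = 0.0783

0.0783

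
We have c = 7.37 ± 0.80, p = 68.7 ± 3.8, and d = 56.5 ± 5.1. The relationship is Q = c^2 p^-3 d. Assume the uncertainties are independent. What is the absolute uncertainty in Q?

0.00272

Since Q is a product/quotient, work with relative uncertainties:
  (2·δc/c)² = (2×0.109)² = 0.0471;  (-3·δp/p)² = (-3×0.0553)² = 0.0275;  (1·δd/d)² = (1×0.0903)² = 0.00815
δQ/Q = √(0.0828) = 0.288
Q = 0.00946, so δQ = 0.288 × 0.00946 = 0.00272.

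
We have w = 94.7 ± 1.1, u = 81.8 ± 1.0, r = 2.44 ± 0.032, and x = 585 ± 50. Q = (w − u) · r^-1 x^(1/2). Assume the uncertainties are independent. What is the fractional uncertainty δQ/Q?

0.124

Let h = w − u = 12.9. δh = √(δw² + δu²) = √(1.21 + 1.00) = 1.49, so δh/h = 0.115.
Q is then a monomial in h, r, x:
δQ/Q = √((δh/h)² + (-1·δr/r)² + (½·δx/x)²) = √(0.0133 + 0.000172 + 0.00183) = 0.124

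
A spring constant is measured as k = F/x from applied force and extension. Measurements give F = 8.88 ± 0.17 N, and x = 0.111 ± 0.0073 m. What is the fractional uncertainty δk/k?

Each factor contributes (exponent × relative error)² to (δk/k)²:
  (1·δF/F)² = (1×0.0191)² = 0.000366;  (-1·δx/x)² = (-1×0.0658)² = 0.00433
δk/k = √(0.00469) = 0.0685

0.0685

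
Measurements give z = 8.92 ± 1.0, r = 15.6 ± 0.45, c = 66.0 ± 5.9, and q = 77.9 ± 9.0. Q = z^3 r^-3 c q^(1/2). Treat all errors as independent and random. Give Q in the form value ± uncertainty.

Relative error in a monomial: (δQ/Q)² = Σ (nᵢ · δxᵢ/xᵢ)².
  (3·δz/z)² = (3×0.112)² = 0.113;  (-3·δr/r)² = (-3×0.0288)² = 0.00749;  (1·δc/c)² = (1×0.0894)² = 0.00799;  (½·δq/q)² = (0.5×0.116)² = 0.00334
δQ/Q = √(0.132) = 0.363
Q = 109, so δQ = 0.363 × 109 = 39.6.

109 ± 39.6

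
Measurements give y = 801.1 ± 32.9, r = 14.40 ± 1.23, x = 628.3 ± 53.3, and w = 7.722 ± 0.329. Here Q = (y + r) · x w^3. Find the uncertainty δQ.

3.74e+07

Let u = y + r = 815.5. δu = √(δy² + δr²) = √(1080 + 1.51) = 32.9, so δu/u = 0.0404.
Q is then a monomial in u, x, w:
δQ/Q = √((δu/u)² + (1·δx/x)² + (3·δw/w)²) = √(0.00163 + 0.00720 + 0.0163) = 0.159
Q = 2.359e+08, so δQ = 0.159 × 2.359e+08 = 3.74e+07.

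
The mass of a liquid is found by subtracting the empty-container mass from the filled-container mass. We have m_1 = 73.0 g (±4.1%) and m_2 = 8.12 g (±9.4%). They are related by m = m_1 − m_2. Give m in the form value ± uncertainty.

64.9 ± 3.09 g

Sums and differences: (δm)² = Σ (cᵢ δxᵢ)².
  (δm_1)² = 8.96;  (δm_2)² = 0.583
δm = √(9.54) = 3.09 g
m = 64.9 g.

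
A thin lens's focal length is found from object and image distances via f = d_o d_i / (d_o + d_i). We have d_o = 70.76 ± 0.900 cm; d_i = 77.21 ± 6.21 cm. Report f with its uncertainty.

∂f/∂d_o = (d_i/(d_o+d_i))² = 0.272;  ∂f/∂d_i = (d_o/(d_o+d_i))² = 0.229
δf = √((∂f/∂d_o · δd_o)² + (∂f/∂d_i · δd_i)²) = √(0.0600 + 2.02) = 1.44 cm
f = 36.92 cm.

36.92 ± 1.44 cm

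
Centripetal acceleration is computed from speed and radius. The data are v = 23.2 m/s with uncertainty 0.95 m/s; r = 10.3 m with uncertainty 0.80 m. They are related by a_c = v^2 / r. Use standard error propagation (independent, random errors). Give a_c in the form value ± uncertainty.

52.3 ± 5.90 m/s^2

Relative error in a monomial: (δa_c/a_c)² = Σ (nᵢ · δxᵢ/xᵢ)².
  (2·δv/v)² = (2×0.0409)² = 0.00671;  (-1·δr/r)² = (-1×0.0777)² = 0.00603
δa_c/a_c = √(0.0127) = 0.113
a_c = 52.3 m/s^2, so δa_c = 0.113 × 52.3 = 5.90 m/s^2.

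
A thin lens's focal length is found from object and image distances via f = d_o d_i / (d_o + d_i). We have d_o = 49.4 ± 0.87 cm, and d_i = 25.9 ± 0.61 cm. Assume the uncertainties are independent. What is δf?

0.282 cm

∂f/∂d_o = (d_i/(d_o+d_i))² = 0.118;  ∂f/∂d_i = (d_o/(d_o+d_i))² = 0.430
δf = √((∂f/∂d_o · δd_o)² + (∂f/∂d_i · δd_i)²) = √(0.0106 + 0.0689) = 0.282 cm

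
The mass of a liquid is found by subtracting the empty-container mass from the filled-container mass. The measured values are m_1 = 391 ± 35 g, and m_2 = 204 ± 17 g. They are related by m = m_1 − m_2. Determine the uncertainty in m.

38.9 g

m is a linear combination, so absolute uncertainties add in quadrature:
  (δm_1)² = 1220;  (δm_2)² = 289
δm = √(1510) = 38.9 g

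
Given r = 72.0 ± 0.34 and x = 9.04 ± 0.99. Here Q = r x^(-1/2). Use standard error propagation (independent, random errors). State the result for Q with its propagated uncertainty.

Products/powers → add relative errors in quadrature, weighted by exponent:
  (1·δr/r)² = (1×0.00472)² = 2.23e-05;  (−½·δx/x)² = (-0.5×0.110)² = 0.00300
δQ/Q = √(0.00302) = 0.0550
Q = 23.9, so δQ = 0.0550 × 23.9 = 1.32.

23.9 ± 1.32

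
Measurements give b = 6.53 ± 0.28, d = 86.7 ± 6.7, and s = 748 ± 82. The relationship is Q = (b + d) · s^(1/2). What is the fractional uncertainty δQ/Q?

0.0904

Let u = b + d = 93.2. δu = √(δb² + δd²) = √(0.0784 + 44.9) = 6.71, so δu/u = 0.0719.
Q is then a monomial in u, s:
δQ/Q = √((δu/u)² + (½·δs/s)²) = √(0.00517 + 0.00300) = 0.0904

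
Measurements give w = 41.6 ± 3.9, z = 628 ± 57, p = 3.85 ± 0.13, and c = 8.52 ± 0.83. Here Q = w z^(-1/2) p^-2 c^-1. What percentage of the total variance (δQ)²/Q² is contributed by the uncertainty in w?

35.3%

(δQ/Q)² = (1·δw/w)² + (−½·δz/z)² + (-2·δp/p)² + (-1·δc/c)²
  w term: (1×0.0938)² = 0.00879
  z term: (-0.5×0.0908)² = 0.00206
  p term: (-2×0.0338)² = 0.00456
  c term: (-1×0.0974)² = 0.00949
Total = 0.0249. Share from w = 0.00879/0.0249 = 0.353.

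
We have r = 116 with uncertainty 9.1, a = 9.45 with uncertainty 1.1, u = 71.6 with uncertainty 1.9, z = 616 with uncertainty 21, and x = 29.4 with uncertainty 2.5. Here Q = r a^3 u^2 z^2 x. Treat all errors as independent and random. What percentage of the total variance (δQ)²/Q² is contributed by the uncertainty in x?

(δQ/Q)² = (1·δr/r)² + (3·δa/a)² + (2·δu/u)² + (2·δz/z)² + (1·δx/x)²
  r term: (1×0.0784)² = 0.00615
  a term: (3×0.116)² = 0.122
  u term: (2×0.0265)² = 0.00282
  z term: (2×0.0341)² = 0.00465
  x term: (1×0.0850)² = 0.00723
Total = 0.143. Share from x = 0.00723/0.143 = 0.0506.

5.06%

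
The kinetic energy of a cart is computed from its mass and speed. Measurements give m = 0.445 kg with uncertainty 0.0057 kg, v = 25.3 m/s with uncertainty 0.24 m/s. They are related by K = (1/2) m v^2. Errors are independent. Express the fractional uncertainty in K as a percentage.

2.29%

Each factor contributes (exponent × relative error)² to (δK/K)²:
  (1·δm/m)² = (1×0.0128)² = 0.000164;  (2·δv/v)² = (2×0.00949)² = 0.000360
δK/K = √(0.000524) = 0.0229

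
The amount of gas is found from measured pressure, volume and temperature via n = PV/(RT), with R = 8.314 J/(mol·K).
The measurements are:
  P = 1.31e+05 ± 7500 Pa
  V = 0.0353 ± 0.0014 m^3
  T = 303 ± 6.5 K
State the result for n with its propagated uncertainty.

Since n is a product/quotient, work with relative uncertainties:
  (1·δP/P)² = (1×0.0573)² = 0.00328;  (1·δV/V)² = (1×0.0397)² = 0.00157;  (-1·δT/T)² = (-1×0.0215)² = 0.000460
δn/n = √(0.00531) = 0.0729
n = 1.84 mol, so δn = 0.0729 × 1.84 = 0.134 mol.

1.84 ± 0.134 mol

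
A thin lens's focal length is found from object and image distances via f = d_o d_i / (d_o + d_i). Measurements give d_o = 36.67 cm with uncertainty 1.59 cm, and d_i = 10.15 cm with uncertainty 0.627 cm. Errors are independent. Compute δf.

∂f/∂d_o = (d_i/(d_o+d_i))² = 0.0470;  ∂f/∂d_i = (d_o/(d_o+d_i))² = 0.613
δf = √((∂f/∂d_o · δd_o)² + (∂f/∂d_i · δd_i)²) = √(0.00558 + 0.148) = 0.392 cm

0.392 cm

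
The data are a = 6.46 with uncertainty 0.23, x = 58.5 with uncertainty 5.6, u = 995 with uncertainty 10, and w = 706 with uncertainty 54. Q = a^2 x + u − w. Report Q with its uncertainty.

Let p = a^2·x = 2440. δp/p = √((2·δa/a)² + (1·δx/x)²) = √(0.00507 + 0.00916) = 0.119, so δp = 291.
Q = p + u − w: δQ = √(δp² + δu² + δw²) = √(84800 + 100 + 2920) = 296
Q = 2730.

2730 ± 296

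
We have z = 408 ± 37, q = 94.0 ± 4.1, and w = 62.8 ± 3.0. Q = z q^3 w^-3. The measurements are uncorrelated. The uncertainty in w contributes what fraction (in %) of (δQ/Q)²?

(δQ/Q)² = (1·δz/z)² + (3·δq/q)² + (-3·δw/w)²
  z term: (1×0.0907)² = 0.00822
  q term: (3×0.0436)² = 0.0171
  w term: (-3×0.0478)² = 0.0205
Total = 0.0459. Share from w = 0.0205/0.0459 = 0.448.

44.8%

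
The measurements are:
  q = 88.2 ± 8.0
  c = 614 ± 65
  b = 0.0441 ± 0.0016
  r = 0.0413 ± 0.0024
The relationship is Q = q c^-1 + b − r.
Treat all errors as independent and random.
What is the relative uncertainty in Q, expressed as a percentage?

13.8%

Let p = q·c^-1 = 0.144. δp/p = √((1·δq/q)² + (-1·δc/c)²) = √(0.00823 + 0.0112) = 0.139, so δp = 0.0200.
Q = p + b − r: δQ = √(δp² + δb² + δr²) = √(0.000401 + 2.56e-06 + 5.76e-06) = 0.0202
Q = 0.146, so δQ/Q = 0.0202/0.146 = 0.138.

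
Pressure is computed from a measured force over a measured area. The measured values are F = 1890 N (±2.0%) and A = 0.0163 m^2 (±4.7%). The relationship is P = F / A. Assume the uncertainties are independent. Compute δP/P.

Relative error in a monomial: (δP/P)² = Σ (nᵢ · δxᵢ/xᵢ)².
  (1·δF/F)² = (1×0.0200)² = 0.000400;  (-1·δA/A)² = (-1×0.0470)² = 0.00221
δP/P = √(0.00261) = 0.0511

0.0511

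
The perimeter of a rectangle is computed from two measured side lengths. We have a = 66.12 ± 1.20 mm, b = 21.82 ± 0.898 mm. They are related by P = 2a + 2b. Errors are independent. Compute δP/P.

0.0170

For a sum/difference, combine absolute errors in quadrature:
  (2·δa)² = 5.76;  (2·δb)² = 3.23
δP = √(8.99) = 3.00 mm
P = 175.9 mm, so δP/P = 3.00/175.9 = 0.0170.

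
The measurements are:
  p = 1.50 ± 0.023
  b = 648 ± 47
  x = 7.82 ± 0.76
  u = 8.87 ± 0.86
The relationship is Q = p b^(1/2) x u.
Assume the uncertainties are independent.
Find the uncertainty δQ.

For a monomial Q ∝ p, b^(1/2), x, u, fractional errors add in quadrature:
  (1·δp/p)² = (1×0.0153)² = 0.000235;  (½·δb/b)² = (0.5×0.0725)² = 0.00132;  (1·δx/x)² = (1×0.0972)² = 0.00945;  (1·δu/u)² = (1×0.0970)² = 0.00940
δQ/Q = √(0.0204) = 0.143
Q = 2650, so δQ = 0.143 × 2650 = 378.

378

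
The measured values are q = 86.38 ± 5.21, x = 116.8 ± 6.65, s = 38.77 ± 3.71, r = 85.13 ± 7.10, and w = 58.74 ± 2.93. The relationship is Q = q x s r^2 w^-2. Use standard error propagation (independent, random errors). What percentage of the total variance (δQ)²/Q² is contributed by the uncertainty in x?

6.02%

(δQ/Q)² = (1·δq/q)² + (1·δx/x)² + (1·δs/s)² + (2·δr/r)² + (-2·δw/w)²
  q term: (1×0.0603)² = 0.00364
  x term: (1×0.0569)² = 0.00324
  s term: (1×0.0957)² = 0.00916
  r term: (2×0.0834)² = 0.0278
  w term: (-2×0.0499)² = 0.00995
Total = 0.0538. Share from x = 0.00324/0.0538 = 0.0602.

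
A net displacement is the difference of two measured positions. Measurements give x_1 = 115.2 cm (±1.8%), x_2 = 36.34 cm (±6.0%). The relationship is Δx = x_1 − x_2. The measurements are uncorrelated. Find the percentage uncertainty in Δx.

3.82%

Absolute uncertainties add in quadrature for a linear combination:
  (δx_1)² = 4.30;  (δx_2)² = 4.75
δΔx = √(9.05) = 3.01 cm
Δx = 78.86 cm, so δΔx/Δx = 3.01/78.86 = 0.0382.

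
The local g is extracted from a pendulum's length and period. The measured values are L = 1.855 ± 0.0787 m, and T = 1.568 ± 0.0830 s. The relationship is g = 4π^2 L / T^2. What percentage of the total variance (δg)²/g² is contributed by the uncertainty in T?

86.2%

(δg/g)² = (1·δL/L)² + (-2·δT/T)²
  L term: (1×0.0424)² = 0.00180
  T term: (-2×0.0529)² = 0.0112
Total = 0.0130. Share from T = 0.0112/0.0130 = 0.862.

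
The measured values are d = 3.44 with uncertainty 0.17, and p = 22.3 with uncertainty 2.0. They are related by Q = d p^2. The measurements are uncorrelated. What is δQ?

Products/powers → add relative errors in quadrature, weighted by exponent:
  (1·δd/d)² = (1×0.0494)² = 0.00244;  (2·δp/p)² = (2×0.0897)² = 0.0322
δQ/Q = √(0.0346) = 0.186
Q = 1710, so δQ = 0.186 × 1710 = 318.

318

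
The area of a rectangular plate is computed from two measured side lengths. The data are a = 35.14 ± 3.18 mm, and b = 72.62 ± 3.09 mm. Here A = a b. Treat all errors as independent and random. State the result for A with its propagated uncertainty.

2552 ± 255 mm^2

Relative error in a monomial: (δA/A)² = Σ (nᵢ · δxᵢ/xᵢ)².
  (1·δa/a)² = (1×0.0905)² = 0.00819;  (1·δb/b)² = (1×0.0426)² = 0.00181
δA/A = √(0.01000) = 0.1000
A = 2552 mm^2, so δA = 0.1000 × 2552 = 255 mm^2.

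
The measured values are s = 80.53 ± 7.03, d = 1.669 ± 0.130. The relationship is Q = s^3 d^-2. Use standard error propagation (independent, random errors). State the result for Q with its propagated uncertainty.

187500 ± 57100

Since Q is a product/quotient, work with relative uncertainties:
  (3·δs/s)² = (3×0.0873)² = 0.0686;  (-2·δd/d)² = (-2×0.0779)² = 0.0243
δQ/Q = √(0.0929) = 0.305
Q = 187500, so δQ = 0.305 × 187500 = 57100.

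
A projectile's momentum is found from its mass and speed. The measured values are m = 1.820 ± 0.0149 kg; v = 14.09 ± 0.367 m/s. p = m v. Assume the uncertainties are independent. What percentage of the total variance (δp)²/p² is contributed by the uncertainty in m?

8.99%

(δp/p)² = (1·δm/m)² + (1·δv/v)²
  m term: (1×0.00819)² = 6.7e-05
  v term: (1×0.0260)² = 0.000678
Total = 0.000745. Share from m = 6.7e-05/0.000745 = 0.0899.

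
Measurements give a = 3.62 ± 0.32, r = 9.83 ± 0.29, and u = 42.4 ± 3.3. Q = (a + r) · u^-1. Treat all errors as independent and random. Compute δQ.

Let w = a + r = 13.4. δw = √(δa² + δr²) = √(0.102 + 0.0841) = 0.432, so δw/w = 0.0321.
Q is then a monomial in w, u:
δQ/Q = √((δw/w)² + (-1·δu/u)²) = √(0.00103 + 0.00606) = 0.0842
Q = 0.317, so δQ = 0.0842 × 0.317 = 0.0267.

0.0267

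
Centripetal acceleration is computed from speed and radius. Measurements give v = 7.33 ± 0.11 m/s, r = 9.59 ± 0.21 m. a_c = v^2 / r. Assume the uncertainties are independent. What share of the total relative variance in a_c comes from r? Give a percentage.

(δa_c/a_c)² = (2·δv/v)² + (-1·δr/r)²
  v term: (2×0.0150)² = 0.000901
  r term: (-1×0.0219)² = 0.000480
Total = 0.00138. Share from r = 0.000480/0.00138 = 0.347.

34.7%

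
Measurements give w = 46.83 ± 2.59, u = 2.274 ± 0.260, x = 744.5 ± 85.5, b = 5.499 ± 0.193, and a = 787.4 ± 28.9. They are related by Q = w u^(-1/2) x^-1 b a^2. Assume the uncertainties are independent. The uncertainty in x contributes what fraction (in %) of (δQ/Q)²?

(δQ/Q)² = (1·δw/w)² + (−½·δu/u)² + (-1·δx/x)² + (1·δb/b)² + (2·δa/a)²
  w term: (1×0.0553)² = 0.00306
  u term: (-0.5×0.114)² = 0.00327
  x term: (-1×0.115)² = 0.0132
  b term: (1×0.0351)² = 0.00123
  a term: (2×0.0367)² = 0.00539
Total = 0.0261. Share from x = 0.0132/0.0261 = 0.505.

50.5%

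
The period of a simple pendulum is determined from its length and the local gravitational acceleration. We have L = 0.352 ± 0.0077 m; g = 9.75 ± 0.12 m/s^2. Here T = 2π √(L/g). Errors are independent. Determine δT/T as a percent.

1.25%

Since T is a product/quotient, work with relative uncertainties:
  (½·δL/L)² = (0.5×0.0219)² = 0.000120;  (−½·δg/g)² = (-0.5×0.0123)² = 3.79e-05
δT/T = √(0.000157) = 0.0125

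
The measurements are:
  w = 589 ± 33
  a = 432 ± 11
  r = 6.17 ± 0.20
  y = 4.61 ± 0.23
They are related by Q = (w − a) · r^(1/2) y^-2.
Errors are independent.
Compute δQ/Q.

Let u = w − a = 157. δu = √(δw² + δa²) = √(1090 + 121) = 34.8, so δu/u = 0.222.
Q is then a monomial in u, r, y:
δQ/Q = √((δu/u)² + (½·δr/r)² + (-2·δy/y)²) = √(0.0491 + 0.000263 + 0.00996) = 0.244

0.244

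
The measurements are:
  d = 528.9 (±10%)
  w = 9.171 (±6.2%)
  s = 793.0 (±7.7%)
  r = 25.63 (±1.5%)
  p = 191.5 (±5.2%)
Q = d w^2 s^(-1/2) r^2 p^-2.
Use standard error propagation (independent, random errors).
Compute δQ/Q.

Q is a product of powers, so relative uncertainties combine in quadrature:
  (1·δd/d)² = (1×0.100)² = 0.0100;  (2·δw/w)² = (2×0.0620)² = 0.0154;  (−½·δs/s)² = (-0.5×0.0770)² = 0.00148;  (2·δr/r)² = (2×0.0150)² = 0.000900;  (-2·δp/p)² = (-2×0.0520)² = 0.0108
δQ/Q = √(0.0386) = 0.196

0.196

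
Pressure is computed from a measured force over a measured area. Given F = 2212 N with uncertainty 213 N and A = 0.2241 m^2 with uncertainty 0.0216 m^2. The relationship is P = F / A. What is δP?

1340 Pa

Products/powers → add relative errors in quadrature, weighted by exponent:
  (1·δF/F)² = (1×0.0963)² = 0.00927;  (-1·δA/A)² = (-1×0.0964)² = 0.00929
δP/P = √(0.0186) = 0.136
P = 9871 Pa, so δP = 0.136 × 9871 = 1340 Pa.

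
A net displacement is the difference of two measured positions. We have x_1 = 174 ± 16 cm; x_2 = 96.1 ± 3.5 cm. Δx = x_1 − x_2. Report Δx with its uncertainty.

Each term contributes (cᵢ δxᵢ)² to (δΔx)²:
  (δx_1)² = 256;  (δx_2)² = 12.2
δΔx = √(268) = 16.4 cm
Δx = 77.9 cm.

77.9 ± 16.4 cm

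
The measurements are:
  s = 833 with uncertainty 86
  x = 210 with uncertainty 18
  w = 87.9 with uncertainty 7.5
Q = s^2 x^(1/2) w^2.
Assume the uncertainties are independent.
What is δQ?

2.11e+10

Since Q is a product/quotient, work with relative uncertainties:
  (2·δs/s)² = (2×0.103)² = 0.0426;  (½·δx/x)² = (0.5×0.0857)² = 0.00184;  (2·δw/w)² = (2×0.0853)² = 0.0291
δQ/Q = √(0.0736) = 0.271
Q = 7.77e+10, so δQ = 0.271 × 7.77e+10 = 2.11e+10.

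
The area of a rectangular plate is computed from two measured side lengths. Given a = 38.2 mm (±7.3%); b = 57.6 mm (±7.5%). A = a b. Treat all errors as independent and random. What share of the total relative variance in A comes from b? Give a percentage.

51.4%

(δA/A)² = (1·δa/a)² + (1·δb/b)²
  a term: (1×0.0730)² = 0.00533
  b term: (1×0.0750)² = 0.00562
Total = 0.0110. Share from b = 0.00562/0.0110 = 0.514.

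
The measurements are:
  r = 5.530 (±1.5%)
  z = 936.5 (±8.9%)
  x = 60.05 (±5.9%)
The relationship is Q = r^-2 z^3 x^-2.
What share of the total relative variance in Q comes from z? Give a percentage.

82.8%

(δQ/Q)² = (-2·δr/r)² + (3·δz/z)² + (-2·δx/x)²
  r term: (-2×0.0150)² = 0.000900
  z term: (3×0.0890)² = 0.0713
  x term: (-2×0.0590)² = 0.0139
Total = 0.0861. Share from z = 0.0713/0.0861 = 0.828.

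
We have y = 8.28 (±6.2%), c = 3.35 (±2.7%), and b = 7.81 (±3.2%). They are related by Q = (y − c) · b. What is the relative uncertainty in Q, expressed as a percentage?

11.0%

Let u = y − c = 4.93. δu = √(δy² + δc²) = √(0.264 + 0.00818) = 0.521, so δu/u = 0.106.
Q is then a monomial in u, b:
δQ/Q = √((δu/u)² + (1·δb/b)²) = √(0.0112 + 0.00102) = 0.110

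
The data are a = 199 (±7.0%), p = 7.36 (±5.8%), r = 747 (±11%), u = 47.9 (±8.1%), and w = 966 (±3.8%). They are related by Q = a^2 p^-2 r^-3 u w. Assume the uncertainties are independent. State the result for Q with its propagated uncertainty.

0.0812 ± 0.0314

Relative error in a monomial: (δQ/Q)² = Σ (nᵢ · δxᵢ/xᵢ)².
  (2·δa/a)² = (2×0.0700)² = 0.0196;  (-2·δp/p)² = (-2×0.0580)² = 0.0135;  (-3·δr/r)² = (-3×0.110)² = 0.109;  (1·δu/u)² = (1×0.0810)² = 0.00656;  (1·δw/w)² = (1×0.0380)² = 0.00144
δQ/Q = √(0.150) = 0.387
Q = 0.0812, so δQ = 0.387 × 0.0812 = 0.0314.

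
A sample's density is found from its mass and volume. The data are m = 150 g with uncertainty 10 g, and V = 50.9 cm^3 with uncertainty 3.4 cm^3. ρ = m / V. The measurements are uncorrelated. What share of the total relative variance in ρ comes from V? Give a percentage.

50.1%

(δρ/ρ)² = (1·δm/m)² + (-1·δV/V)²
  m term: (1×0.0667)² = 0.00444
  V term: (-1×0.0668)² = 0.00446
Total = 0.00891. Share from V = 0.00446/0.00891 = 0.501.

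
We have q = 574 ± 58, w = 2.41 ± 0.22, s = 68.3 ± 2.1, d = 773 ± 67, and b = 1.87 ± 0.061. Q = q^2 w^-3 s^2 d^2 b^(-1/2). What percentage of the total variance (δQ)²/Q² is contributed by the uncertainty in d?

20.0%

(δQ/Q)² = (2·δq/q)² + (-3·δw/w)² + (2·δs/s)² + (2·δd/d)² + (−½·δb/b)²
  q term: (2×0.101)² = 0.0408
  w term: (-3×0.0913)² = 0.0750
  s term: (2×0.0307)² = 0.00378
  d term: (2×0.0867)² = 0.0301
  b term: (-0.5×0.0326)² = 0.000266
Total = 0.150. Share from d = 0.0301/0.150 = 0.200.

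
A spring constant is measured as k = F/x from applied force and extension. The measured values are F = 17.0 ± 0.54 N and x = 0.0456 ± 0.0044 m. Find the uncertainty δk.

Products/powers → add relative errors in quadrature, weighted by exponent:
  (1·δF/F)² = (1×0.0318)² = 0.00101;  (-1·δx/x)² = (-1×0.0965)² = 0.00931
δk/k = √(0.0103) = 0.102
k = 373 N/m, so δk = 0.102 × 373 = 37.9 N/m.

37.9 N/m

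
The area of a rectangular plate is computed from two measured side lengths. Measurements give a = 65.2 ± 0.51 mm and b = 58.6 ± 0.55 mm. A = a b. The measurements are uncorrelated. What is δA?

Since A is a product/quotient, work with relative uncertainties:
  (1·δa/a)² = (1×0.00782)² = 6.12e-05;  (1·δb/b)² = (1×0.00939)² = 8.81e-05
δA/A = √(0.000149) = 0.0122
A = 3820 mm^2, so δA = 0.0122 × 3820 = 46.7 mm^2.

46.7 mm^2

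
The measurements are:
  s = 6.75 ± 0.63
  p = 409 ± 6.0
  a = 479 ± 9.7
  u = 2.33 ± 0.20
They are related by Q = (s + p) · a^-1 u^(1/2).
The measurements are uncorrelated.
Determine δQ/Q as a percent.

4.96%

Let w = s + p = 416. δw = √(δs² + δp²) = √(0.397 + 36.0) = 6.03, so δw/w = 0.0145.
Q is then a monomial in w, a, u:
δQ/Q = √((δw/w)² + (-1·δa/a)² + (½·δu/u)²) = √(0.000211 + 0.000410 + 0.00184) = 0.0496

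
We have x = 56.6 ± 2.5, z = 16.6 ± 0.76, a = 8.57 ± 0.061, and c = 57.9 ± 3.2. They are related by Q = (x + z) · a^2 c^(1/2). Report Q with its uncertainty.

40900 ± 1940

Let u = x + z = 73.2. δu = √(δx² + δz²) = √(6.25 + 0.578) = 2.61, so δu/u = 0.0357.
Q is then a monomial in u, a, c:
δQ/Q = √((δu/u)² + (2·δa/a)² + (½·δc/c)²) = √(0.00127 + 0.000203 + 0.000764) = 0.0473
Q = 40900, so δQ = 0.0473 × 40900 = 1940.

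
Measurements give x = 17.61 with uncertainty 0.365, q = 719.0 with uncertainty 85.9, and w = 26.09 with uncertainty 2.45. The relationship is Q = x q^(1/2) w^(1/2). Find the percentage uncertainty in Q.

Relative error in a monomial: (δQ/Q)² = Σ (nᵢ · δxᵢ/xᵢ)².
  (1·δx/x)² = (1×0.0207)² = 0.000430;  (½·δq/q)² = (0.5×0.119)² = 0.00357;  (½·δw/w)² = (0.5×0.0939)² = 0.00220
δQ/Q = √(0.00620) = 0.0788

7.88%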